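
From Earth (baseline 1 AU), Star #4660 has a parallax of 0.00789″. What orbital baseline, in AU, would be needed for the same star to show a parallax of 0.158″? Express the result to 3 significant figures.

20.0 AU

Parallax scales linearly with baseline: p ∝ B, so B = p_target / p_Earth × 1 AU.
B = 0.158 / 0.00789 = 20.025 AU.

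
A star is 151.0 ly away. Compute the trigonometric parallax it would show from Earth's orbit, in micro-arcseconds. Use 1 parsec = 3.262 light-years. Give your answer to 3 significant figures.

d = 151.0 ly ÷ 3.262 = 46.291 pc.
p = 1/d = 1/46.291 = 0.021602 arcsec.
= 0.021602 × 10⁶ = 21602 μas.

21600 μas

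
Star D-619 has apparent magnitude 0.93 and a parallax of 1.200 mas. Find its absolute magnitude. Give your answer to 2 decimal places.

d = 1/p = 1/0.001200″ = 833.33 pc.
m − M = 5 log₁₀(833.33) − 5 = 14.6041 − 5 = 9.6041.
M = m − (m − M) = 0.93 − 9.6041 = -8.67.

M = -8.67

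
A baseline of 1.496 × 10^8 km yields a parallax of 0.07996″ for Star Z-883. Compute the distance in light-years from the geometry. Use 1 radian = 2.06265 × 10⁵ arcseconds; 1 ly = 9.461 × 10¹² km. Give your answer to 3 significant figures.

θ = 0.07996″ = 0.07996/206265 = 3.8766 × 10^-7 rad.
d = B/θ = (1.496 × 10^8) / (3.8766 × 10^-7) = 3.8591 × 10^14 km = (3.8591 × 10^14) / (9.461 × 10^12) ly = 40.79 ly.

40.8 ly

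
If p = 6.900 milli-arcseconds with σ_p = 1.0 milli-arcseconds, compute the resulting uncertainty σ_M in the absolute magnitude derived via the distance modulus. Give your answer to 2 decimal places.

M = m − 5 log₁₀ d + 5 = m + 5 log₁₀ p + 5, so ∂M/∂p = 5/(p ln 10).
σ_M = (5/ln 10) · (σ_p/p) = 2.1715 × 1.0/6.900 = 2.1715 × 0.14493 = 0.31472.

σ_M = 0.31 mag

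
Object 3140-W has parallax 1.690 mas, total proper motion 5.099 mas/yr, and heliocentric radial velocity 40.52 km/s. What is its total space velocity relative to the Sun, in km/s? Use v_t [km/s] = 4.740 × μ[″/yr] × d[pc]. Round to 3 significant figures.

43.0 km/s

d = 1/p = 1/0.001690″ = 591.72 pc.
μ = 5.099 mas/yr = 0.005099 ″/yr.
v_t = 4.740 μ d = 4.740 × 0.005099 × 591.72 = 14.301 km/s.
v = √(v_r² + v_t²) = √(40.52² + 14.301²) = √1846.39 = 42.97 km/s.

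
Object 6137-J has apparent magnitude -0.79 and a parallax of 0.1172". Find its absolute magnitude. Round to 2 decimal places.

d = 1/p = 1/0.1172″ = 8.5324 pc.
m − M = 5 log₁₀(8.5324) − 5 = 4.6554 − 5 = -0.3446.
M = m − (m − M) = -0.79 − (-0.3446) = -0.45.

M = -0.45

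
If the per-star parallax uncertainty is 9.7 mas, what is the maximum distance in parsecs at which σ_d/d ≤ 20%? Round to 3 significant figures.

20.6 pc

σ_d/d = σ_p/p, so the condition is σ_p/p ≤ 0.20, i.e. p ≥ σ_p/0.20.
p_min = 9.7/0.20 = 48.5 mas = 0.0485 arcsec.
d_max = 1/p_min = 1/0.0485 = 20.619 pc.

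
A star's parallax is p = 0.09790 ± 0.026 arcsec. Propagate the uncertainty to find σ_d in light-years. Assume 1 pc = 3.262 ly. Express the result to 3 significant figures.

d = 1/p, so σ_d = σ_p / p².
σ_d = 0.0260 / (0.09790)² = 0.0260 / 0.0095844 = 2.7127 pc = 2.7127 × 3.262 ly = 8.8488 ly.

8.85 ly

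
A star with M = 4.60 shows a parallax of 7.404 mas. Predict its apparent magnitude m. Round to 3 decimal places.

m = 10.253

d = 1/p = 1/0.007404″ = 135.06 pc.
m − M = 5 log₁₀ d − 5 = 5 log₁₀(135.06) − 5 = 10.6526 − 5 = 5.6526.
m = M + (m − M) = 4.60 + 5.6526 = 10.253.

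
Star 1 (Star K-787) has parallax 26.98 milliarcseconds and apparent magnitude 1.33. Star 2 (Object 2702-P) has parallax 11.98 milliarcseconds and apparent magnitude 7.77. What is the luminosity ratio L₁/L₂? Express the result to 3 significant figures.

d₁ = 1/p₁ = 1/0.02698″ = 37.064 pc; d₂ = 1/p₂ = 1/0.01198″ = 83.472 pc.
M₁ = m₁ − 5 log₁₀ d₁ + 5 = 1.33 − 7.8448 + 5 = -1.5148.
M₂ = 7.77 − 9.6077 + 5 = 3.1623.
L₁/L₂ = 10^(0.4(M₂ − M₁)) = 10^(0.4 × 4.6771) = 10^1.87084 = 74.275.

L₁/L₂ = 74.3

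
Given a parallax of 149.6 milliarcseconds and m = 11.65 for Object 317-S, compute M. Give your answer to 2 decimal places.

d = 1/p = 1/0.1496″ = 6.6845 pc.
m − M = 5 log₁₀(6.6845) − 5 = 4.1253 − 5 = -0.8747.
M = m − (m − M) = 11.65 − (-0.8747) = 12.52.

M = 12.52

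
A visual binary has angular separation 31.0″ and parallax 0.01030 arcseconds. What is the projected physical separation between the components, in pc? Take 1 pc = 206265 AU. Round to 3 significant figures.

0.0146 pc

d = 1/p = 1/0.01030″ = 97.087 pc.
At distance d (pc), an angle of θ arcsec spans θ·d AU: s = 31.0 × 97.087 = 3009.7 AU.
= 3009.7 / 206265 = 0.014591 pc.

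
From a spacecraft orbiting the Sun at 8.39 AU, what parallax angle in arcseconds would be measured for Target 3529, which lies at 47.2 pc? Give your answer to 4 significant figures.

0.1778 arcsec

p (arcsec) = B (AU) / d (pc).
p = 8.39 / 47.2 = 0.17775 arcsec.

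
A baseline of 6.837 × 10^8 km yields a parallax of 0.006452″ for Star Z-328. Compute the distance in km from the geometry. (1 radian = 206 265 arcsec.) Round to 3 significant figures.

θ = 0.006452″ = 0.006452/206265 = 3.1280 × 10^-8 rad.
d = B/θ = (6.837 × 10^8) / (3.1280 × 10^-8) = 2.1857 × 10^16 km.

2.19 × 10^16 km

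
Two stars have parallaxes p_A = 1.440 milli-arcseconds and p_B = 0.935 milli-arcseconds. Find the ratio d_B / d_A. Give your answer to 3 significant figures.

1.54

Since d = 1/p, d_B/d_A = p_A/p_B.
= 1.440 / 0.935 = 1.5401.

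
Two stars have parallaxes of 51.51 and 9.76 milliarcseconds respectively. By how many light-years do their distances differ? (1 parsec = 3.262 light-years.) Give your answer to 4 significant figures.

270.9 ly

d_A = 1/0.05151″ = 19.414 pc; d_B = 1/0.009760″ = 102.46 pc.
|d_B − d_A| = |102.46 − 19.414| = 83.046 pc = 83.046 × 3.262 ly = 270.9 ly.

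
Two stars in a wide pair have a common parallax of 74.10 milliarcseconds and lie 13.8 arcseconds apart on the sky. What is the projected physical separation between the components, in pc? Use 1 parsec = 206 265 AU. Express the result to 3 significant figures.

d = 1/p = 1/0.07410″ = 13.495 pc.
At distance d (pc), an angle of θ arcsec spans θ·d AU: s = 13.8 × 13.495 = 186.23 AU.
= 186.23 / 206265 = 0.00090287 pc.

0.000903 pc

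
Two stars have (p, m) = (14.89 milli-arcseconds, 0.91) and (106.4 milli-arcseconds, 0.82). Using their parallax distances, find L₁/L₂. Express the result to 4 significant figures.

L₁/L₂ = 47.00

d₁ = 1/p₁ = 1/0.01489″ = 67.159 pc; d₂ = 1/p₂ = 1/0.1064″ = 9.3985 pc.
M₁ = m₁ − 5 log₁₀ d₁ + 5 = 0.91 − 9.1355 + 5 = -3.2255.
M₂ = 0.82 − 4.8653 + 5 = 0.9547.
L₁/L₂ = 10^(0.4(M₂ − M₁)) = 10^(0.4 × 4.1802) = 10^1.67208 = 46.998.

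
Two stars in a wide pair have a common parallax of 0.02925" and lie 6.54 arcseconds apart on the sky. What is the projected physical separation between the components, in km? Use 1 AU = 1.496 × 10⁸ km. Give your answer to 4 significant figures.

3.345 × 10^10 km

d = 1/p = 1/0.02925″ = 34.188 pc.
At distance d (pc), an angle of θ arcsec spans θ·d AU: s = 6.54 × 34.188 = 223.59 AU.
= 223.59 × 1.496 × 10⁸ km = 3.3449 × 10^10 km.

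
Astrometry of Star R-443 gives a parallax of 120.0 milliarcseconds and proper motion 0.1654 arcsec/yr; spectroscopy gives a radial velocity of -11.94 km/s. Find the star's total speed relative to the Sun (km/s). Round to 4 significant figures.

d = 1/p = 1/0.1200″ = 8.3333 pc.
v_t = 4.740 μ d = 4.740 × 0.1654 × 8.3333 = 6.5333 km/s.
v = √(v_r² + v_t²) = √((-11.94)² + 6.5333²) = √185.248 = 13.611 km/s.

13.61 km/s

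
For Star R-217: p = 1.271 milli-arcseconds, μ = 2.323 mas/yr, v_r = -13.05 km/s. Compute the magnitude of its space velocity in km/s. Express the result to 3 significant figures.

15.7 km/s

d = 1/p = 1/0.001271″ = 786.78 pc.
μ = 2.323 mas/yr = 0.002323 ″/yr.
v_t = 4.740 μ d = 4.740 × 0.002323 × 786.78 = 8.6633 km/s.
v = √(v_r² + v_t²) = √((-13.05)² + 8.6633²) = √245.355 = 15.664 km/s.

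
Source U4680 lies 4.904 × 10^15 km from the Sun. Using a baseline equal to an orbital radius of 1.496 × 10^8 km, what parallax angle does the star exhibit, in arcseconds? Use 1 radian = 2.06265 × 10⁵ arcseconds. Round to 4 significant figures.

θ ≈ B/d = (1.496 × 10^8) / (4.904 × 10^15) = 3.0506 × 10^-8 rad.
In arcseconds: 3.0506 × 10^-8 × 206265 = 0.0062923″.

0.006292 arcsec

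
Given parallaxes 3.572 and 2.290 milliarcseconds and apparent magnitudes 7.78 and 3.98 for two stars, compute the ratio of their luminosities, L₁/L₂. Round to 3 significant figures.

d₁ = 1/p₁ = 1/0.003572″ = 279.96 pc; d₂ = 1/p₂ = 1/0.002290″ = 436.68 pc.
M₁ = m₁ − 5 log₁₀ d₁ + 5 = 7.78 − 12.2355 + 5 = 0.5445.
M₂ = 3.98 − 13.2008 + 5 = -4.2208.
L₁/L₂ = 10^(0.4(M₂ − M₁)) = 10^(0.4 × (-4.7653)) = 10^(-1.90612) = 0.012413.

L₁/L₂ = 0.0124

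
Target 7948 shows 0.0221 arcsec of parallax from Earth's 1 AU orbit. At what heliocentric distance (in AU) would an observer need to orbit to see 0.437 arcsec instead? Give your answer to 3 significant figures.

19.8 AU

Parallax scales linearly with baseline: p ∝ B, so B = p_target / p_Earth × 1 AU.
B = 0.437 / 0.0221 = 19.774 AU.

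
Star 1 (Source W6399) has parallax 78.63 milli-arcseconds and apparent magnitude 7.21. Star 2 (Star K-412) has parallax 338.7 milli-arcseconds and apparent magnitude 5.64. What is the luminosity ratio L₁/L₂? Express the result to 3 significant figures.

L₁/L₂ = 4.37

d₁ = 1/p₁ = 1/0.07863″ = 12.718 pc; d₂ = 1/p₂ = 1/0.3387″ = 2.9525 pc.
M₁ = m₁ − 5 log₁₀ d₁ + 5 = 7.21 − 5.5221 + 5 = 6.6879.
M₂ = 5.64 − 2.3509 + 5 = 8.2891.
L₁/L₂ = 10^(0.4(M₂ − M₁)) = 10^(0.4 × 1.6012) = 10^0.64048 = 4.37.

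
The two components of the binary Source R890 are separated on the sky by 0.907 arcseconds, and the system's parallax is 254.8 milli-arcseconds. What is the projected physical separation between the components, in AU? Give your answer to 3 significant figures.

d = 1/p = 1/0.2548″ = 3.9246 pc.
At distance d (pc), an angle of θ arcsec spans θ·d AU: s = 0.907 × 3.9246 = 3.5596 AU.

3.56 AU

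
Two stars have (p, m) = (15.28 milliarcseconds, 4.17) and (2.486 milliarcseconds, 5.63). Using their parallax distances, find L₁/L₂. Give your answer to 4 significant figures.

L₁/L₂ = 0.1016

d₁ = 1/p₁ = 1/0.01528″ = 65.445 pc; d₂ = 1/p₂ = 1/0.002486″ = 402.25 pc.
M₁ = m₁ − 5 log₁₀ d₁ + 5 = 4.17 − 9.0794 + 5 = 0.0906.
M₂ = 5.63 − 13.0225 + 5 = -2.3925.
L₁/L₂ = 10^(0.4(M₂ − M₁)) = 10^(0.4 × (-2.4831)) = 10^(-0.99324) = 0.10157.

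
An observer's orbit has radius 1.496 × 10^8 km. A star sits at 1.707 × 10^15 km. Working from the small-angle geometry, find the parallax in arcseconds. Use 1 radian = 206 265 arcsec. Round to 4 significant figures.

θ ≈ B/d = (1.496 × 10^8) / (1.707 × 10^15) = 8.7639 × 10^-8 rad.
In arcseconds: 8.7639 × 10^-8 × 206265 = 0.018077″.

0.01808 arcsec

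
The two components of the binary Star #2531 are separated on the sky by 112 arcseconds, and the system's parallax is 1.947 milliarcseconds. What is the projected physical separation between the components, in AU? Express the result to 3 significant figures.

d = 1/p = 1/0.001947″ = 513.61 pc.
At distance d (pc), an angle of θ arcsec spans θ·d AU: s = 112 × 513.61 = 57524 AU.

57500 AU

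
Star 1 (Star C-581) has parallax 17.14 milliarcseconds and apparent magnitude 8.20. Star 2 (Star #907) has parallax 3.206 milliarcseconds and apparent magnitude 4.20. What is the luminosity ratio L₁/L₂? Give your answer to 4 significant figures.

d₁ = 1/p₁ = 1/0.01714″ = 58.343 pc; d₂ = 1/p₂ = 1/0.003206″ = 311.92 pc.
M₁ = m₁ − 5 log₁₀ d₁ + 5 = 8.20 − 8.8299 + 5 = 4.3701.
M₂ = 4.20 − 12.4702 + 5 = -3.2702.
L₁/L₂ = 10^(0.4(M₂ − M₁)) = 10^(0.4 × (-7.6403)) = 10^(-3.05612) = 0.00087878.

L₁/L₂ = 0.0008788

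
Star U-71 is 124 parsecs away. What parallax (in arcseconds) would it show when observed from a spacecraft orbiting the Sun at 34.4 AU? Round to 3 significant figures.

0.277 arcsec

p (arcsec) = B (AU) / d (pc).
p = 34.4 / 124 = 0.27742 arcsec.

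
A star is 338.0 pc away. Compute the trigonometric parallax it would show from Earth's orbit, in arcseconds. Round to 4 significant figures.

0.002959 arcsec

p = 1/d = 1/338 = 0.0029586 arcsec.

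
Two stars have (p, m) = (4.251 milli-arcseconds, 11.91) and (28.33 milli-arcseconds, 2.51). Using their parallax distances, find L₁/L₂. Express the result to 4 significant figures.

d₁ = 1/p₁ = 1/0.004251″ = 235.24 pc; d₂ = 1/p₂ = 1/0.02833″ = 35.298 pc.
M₁ = m₁ − 5 log₁₀ d₁ + 5 = 11.91 − 11.8576 + 5 = 5.0524.
M₂ = 2.51 − 7.7388 + 5 = -0.2288.
L₁/L₂ = 10^(0.4(M₂ − M₁)) = 10^(0.4 × (-5.2812)) = 10^(-2.11248) = 0.0077183.

L₁/L₂ = 0.007718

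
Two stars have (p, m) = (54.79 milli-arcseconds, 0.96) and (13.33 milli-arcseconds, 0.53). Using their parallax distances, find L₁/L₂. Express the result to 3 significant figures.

d₁ = 1/p₁ = 1/0.05479″ = 18.252 pc; d₂ = 1/p₂ = 1/0.01333″ = 75.019 pc.
M₁ = m₁ − 5 log₁₀ d₁ + 5 = 0.96 − 6.3066 + 5 = -0.3466.
M₂ = 0.53 − 9.3759 + 5 = -3.8459.
L₁/L₂ = 10^(0.4(M₂ − M₁)) = 10^(0.4 × (-3.4993)) = 10^(-1.39972) = 0.039836.

L₁/L₂ = 0.0398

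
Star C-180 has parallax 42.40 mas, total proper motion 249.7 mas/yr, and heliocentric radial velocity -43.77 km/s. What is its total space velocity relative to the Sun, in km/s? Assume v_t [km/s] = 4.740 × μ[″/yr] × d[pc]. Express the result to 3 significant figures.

51.9 km/s

d = 1/p = 1/0.04240″ = 23.585 pc.
μ = 249.7 mas/yr = 0.2497 ″/yr.
v_t = 4.740 μ d = 4.740 × 0.2497 × 23.585 = 27.915 km/s.
v = √(v_r² + v_t²) = √((-43.77)² + 27.915²) = √2695.06 = 51.914 km/s.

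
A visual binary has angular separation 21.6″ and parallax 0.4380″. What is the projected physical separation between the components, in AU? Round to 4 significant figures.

d = 1/p = 1/0.4380″ = 2.2831 pc.
At distance d (pc), an angle of θ arcsec spans θ·d AU: s = 21.6 × 2.2831 = 49.315 AU.

49.32 AU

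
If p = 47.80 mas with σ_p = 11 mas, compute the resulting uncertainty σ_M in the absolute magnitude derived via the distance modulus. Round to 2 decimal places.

σ_M = 0.50 mag

M = m − 5 log₁₀ d + 5 = m + 5 log₁₀ p + 5, so ∂M/∂p = 5/(p ln 10).
σ_M = (5/ln 10) · (σ_p/p) = 2.1715 × 11/47.80 = 2.1715 × 0.23013 = 0.49973.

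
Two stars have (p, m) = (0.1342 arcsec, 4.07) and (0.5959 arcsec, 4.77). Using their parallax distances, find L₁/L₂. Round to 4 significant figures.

d₁ = 1/p₁ = 1/0.1342″ = 7.4516 pc; d₂ = 1/p₂ = 1/0.5959″ = 1.6781 pc.
M₁ = m₁ − 5 log₁₀ d₁ + 5 = 4.07 − 4.3612 + 5 = 4.7088.
M₂ = 4.77 − 1.1241 + 5 = 8.6459.
L₁/L₂ = 10^(0.4(M₂ − M₁)) = 10^(0.4 × 3.9371) = 10^1.57484 = 37.57.

L₁/L₂ = 37.57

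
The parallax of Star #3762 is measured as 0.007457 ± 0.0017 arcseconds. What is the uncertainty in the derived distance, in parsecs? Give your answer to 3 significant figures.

d = 1/p, so σ_d = σ_p / p².
σ_d = 0.00170 / (0.007457)² = 0.00170 / 0.000055607 = 30.572 pc.

30.6 pc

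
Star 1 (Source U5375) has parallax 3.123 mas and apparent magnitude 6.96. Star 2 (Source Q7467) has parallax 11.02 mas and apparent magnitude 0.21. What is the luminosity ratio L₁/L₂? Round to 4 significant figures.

d₁ = 1/p₁ = 1/0.003123″ = 320.2 pc; d₂ = 1/p₂ = 1/0.01102″ = 90.744 pc.
M₁ = m₁ − 5 log₁₀ d₁ + 5 = 6.96 − 12.5271 + 5 = -0.5671.
M₂ = 0.21 − 9.7891 + 5 = -4.5791.
L₁/L₂ = 10^(0.4(M₂ − M₁)) = 10^(0.4 × (-4.0120)) = 10^(-1.60480) = 0.024843.

L₁/L₂ = 0.02484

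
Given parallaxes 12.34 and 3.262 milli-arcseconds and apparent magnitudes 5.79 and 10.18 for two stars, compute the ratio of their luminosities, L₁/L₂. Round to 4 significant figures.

L₁/L₂ = 3.984

d₁ = 1/p₁ = 1/0.01234″ = 81.037 pc; d₂ = 1/p₂ = 1/0.003262″ = 306.56 pc.
M₁ = m₁ − 5 log₁₀ d₁ + 5 = 5.79 − 9.5434 + 5 = 1.2466.
M₂ = 10.18 − 12.4326 + 5 = 2.7474.
L₁/L₂ = 10^(0.4(M₂ − M₁)) = 10^(0.4 × 1.5008) = 10^0.60032 = 3.984.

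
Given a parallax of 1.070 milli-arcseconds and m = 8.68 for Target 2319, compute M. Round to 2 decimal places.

d = 1/p = 1/0.001070″ = 934.58 pc.
m − M = 5 log₁₀(934.58) − 5 = 14.8531 − 5 = 9.8531.
M = m − (m − M) = 8.68 − 9.8531 = -1.17.

M = -1.17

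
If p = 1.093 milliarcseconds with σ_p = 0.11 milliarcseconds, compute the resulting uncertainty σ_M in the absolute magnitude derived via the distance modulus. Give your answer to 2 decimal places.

M = m − 5 log₁₀ d + 5 = m + 5 log₁₀ p + 5, so ∂M/∂p = 5/(p ln 10).
σ_M = (5/ln 10) · (σ_p/p) = 2.1715 × 0.11/1.093 = 2.1715 × 0.10064 = 0.21854.

σ_M = 0.22 mag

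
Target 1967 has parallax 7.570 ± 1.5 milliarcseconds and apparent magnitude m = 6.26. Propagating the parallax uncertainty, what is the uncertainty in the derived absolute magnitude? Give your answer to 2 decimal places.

M = m − 5 log₁₀ d + 5 = m + 5 log₁₀ p + 5, so ∂M/∂p = 5/(p ln 10).
σ_M = (5/ln 10) · (σ_p/p) = 2.1715 × 1.5/7.570 = 2.1715 × 0.19815 = 0.43028.

σ_M = 0.43 mag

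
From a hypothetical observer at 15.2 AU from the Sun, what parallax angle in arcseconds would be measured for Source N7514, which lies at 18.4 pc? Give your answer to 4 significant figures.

p (arcsec) = B (AU) / d (pc).
p = 15.2 / 18.4 = 0.82609 arcsec.

0.8261 arcsec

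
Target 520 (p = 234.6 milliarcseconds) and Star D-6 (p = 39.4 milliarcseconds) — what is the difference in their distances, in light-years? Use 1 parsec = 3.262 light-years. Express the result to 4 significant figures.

68.89 ly

d_A = 1/0.2346″ = 4.2626 pc; d_B = 1/0.03940″ = 25.381 pc.
|d_B − d_A| = |25.381 − 4.2626| = 21.118 pc = 21.118 × 3.262 ly = 68.887 ly.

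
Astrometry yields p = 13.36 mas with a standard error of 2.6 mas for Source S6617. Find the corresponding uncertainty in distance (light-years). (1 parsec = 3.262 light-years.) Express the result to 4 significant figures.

d = 1/p, so σ_d = σ_p / p².
σ_d = 0.00260 / (0.01336)² = 0.00260 / 0.00017849 = 14.567 pc = 14.567 × 3.262 ly = 47.518 ly.

47.52 ly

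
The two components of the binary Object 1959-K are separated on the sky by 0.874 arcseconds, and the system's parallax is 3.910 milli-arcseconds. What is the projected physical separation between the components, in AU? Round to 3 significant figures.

224 AU

d = 1/p = 1/0.003910″ = 255.75 pc.
At distance d (pc), an angle of θ arcsec spans θ·d AU: s = 0.874 × 255.75 = 223.53 AU.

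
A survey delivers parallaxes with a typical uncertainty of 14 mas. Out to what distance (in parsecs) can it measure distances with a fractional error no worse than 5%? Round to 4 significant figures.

3.571 pc

σ_d/d = σ_p/p, so the condition is σ_p/p ≤ 0.05, i.e. p ≥ σ_p/0.05.
p_min = 14/0.05 = 280 mas = 0.28 arcsec.
d_max = 1/p_min = 1/0.28 = 3.5714 pc.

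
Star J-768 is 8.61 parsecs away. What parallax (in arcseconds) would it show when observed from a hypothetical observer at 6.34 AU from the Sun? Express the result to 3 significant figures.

p (arcsec) = B (AU) / d (pc).
p = 6.34 / 8.61 = 0.73635 arcsec.

0.736 arcsec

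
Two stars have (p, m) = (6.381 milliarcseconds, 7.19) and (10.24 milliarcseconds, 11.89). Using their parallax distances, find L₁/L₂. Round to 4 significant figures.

L₁/L₂ = 195.4

d₁ = 1/p₁ = 1/0.006381″ = 156.72 pc; d₂ = 1/p₂ = 1/0.01024″ = 97.656 pc.
M₁ = m₁ − 5 log₁₀ d₁ + 5 = 7.19 − 10.9756 + 5 = 1.2144.
M₂ = 11.89 − 9.9485 + 5 = 6.9415.
L₁/L₂ = 10^(0.4(M₂ − M₁)) = 10^(0.4 × 5.7271) = 10^2.29084 = 195.36.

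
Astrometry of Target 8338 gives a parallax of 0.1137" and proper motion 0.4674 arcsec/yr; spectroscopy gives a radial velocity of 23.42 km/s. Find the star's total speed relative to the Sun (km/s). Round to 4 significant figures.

d = 1/p = 1/0.1137″ = 8.7951 pc.
v_t = 4.740 μ d = 4.740 × 0.4674 × 8.7951 = 19.485 km/s.
v = √(v_r² + v_t²) = √(23.42² + 19.485²) = √928.162 = 30.466 km/s.

30.47 km/s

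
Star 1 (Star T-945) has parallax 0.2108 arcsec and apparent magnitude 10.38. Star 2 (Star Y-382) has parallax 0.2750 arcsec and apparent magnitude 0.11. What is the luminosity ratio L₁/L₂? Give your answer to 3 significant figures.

d₁ = 1/p₁ = 1/0.2108″ = 4.7438 pc; d₂ = 1/p₂ = 1/0.2750″ = 3.6364 pc.
M₁ = m₁ − 5 log₁₀ d₁ + 5 = 10.38 − 3.3806 + 5 = 11.9994.
M₂ = 0.11 − 2.8034 + 5 = 2.3066.
L₁/L₂ = 10^(0.4(M₂ − M₁)) = 10^(0.4 × (-9.6928)) = 10^(-3.87712) = 0.0001327.

L₁/L₂ = 0.000133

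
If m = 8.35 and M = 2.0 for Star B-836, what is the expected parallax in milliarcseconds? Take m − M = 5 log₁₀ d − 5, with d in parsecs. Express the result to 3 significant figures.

m − M = 8.35 − 2.0 = 6.35.
d = 10^((m−M)/5 + 1) = 10^2.270 = 186.21 pc.
p = 1/d = 1/186.21 = 0.0053703 arcsec = 5.3703 mas.

5.37 mas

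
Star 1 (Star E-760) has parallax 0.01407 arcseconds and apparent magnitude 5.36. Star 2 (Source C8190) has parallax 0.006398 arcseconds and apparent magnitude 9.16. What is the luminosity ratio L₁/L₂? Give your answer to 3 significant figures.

L₁/L₂ = 6.85

d₁ = 1/p₁ = 1/0.01407″ = 71.073 pc; d₂ = 1/p₂ = 1/0.006398″ = 156.3 pc.
M₁ = m₁ − 5 log₁₀ d₁ + 5 = 5.36 − 9.2585 + 5 = 1.1015.
M₂ = 9.16 − 10.9698 + 5 = 3.1902.
L₁/L₂ = 10^(0.4(M₂ − M₁)) = 10^(0.4 × 2.0887) = 10^0.83548 = 6.8467.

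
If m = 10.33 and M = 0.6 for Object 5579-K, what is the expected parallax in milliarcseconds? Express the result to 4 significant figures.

1.132 mas

m − M = 10.33 − 0.6 = 9.73.
d = 10^((m−M)/5 + 1) = 10^2.946 = 883.08 pc.
p = 1/d = 1/883.08 = 0.0011324 arcsec = 1.1324 mas.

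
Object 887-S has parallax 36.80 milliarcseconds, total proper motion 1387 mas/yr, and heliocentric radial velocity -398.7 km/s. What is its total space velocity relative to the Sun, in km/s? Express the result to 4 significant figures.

436.9 km/s

d = 1/p = 1/0.03680″ = 27.174 pc.
μ = 1387 mas/yr = 1.387 ″/yr.
v_t = 4.740 μ d = 4.740 × 1.387 × 27.174 = 178.65 km/s.
v = √(v_r² + v_t²) = √((-398.7)² + 178.65²) = √190878 = 436.9 km/s.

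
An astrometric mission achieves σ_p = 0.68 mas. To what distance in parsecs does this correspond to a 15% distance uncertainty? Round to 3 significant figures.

221 pc

σ_d/d = σ_p/p, so the condition is σ_p/p ≤ 0.15, i.e. p ≥ σ_p/0.15.
p_min = 0.68/0.15 = 4.5333 mas = 0.0045333 arcsec.
d_max = 1/p_min = 1/0.0045333 = 220.59 pc.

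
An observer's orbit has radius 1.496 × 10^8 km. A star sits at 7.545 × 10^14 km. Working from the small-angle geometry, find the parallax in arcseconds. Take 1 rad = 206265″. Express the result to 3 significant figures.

0.0409 arcsec

θ ≈ B/d = (1.496 × 10^8) / (7.545 × 10^14) = 1.9828 × 10^-7 rad.
In arcseconds: 1.9828 × 10^-7 × 206265 = 0.040898″.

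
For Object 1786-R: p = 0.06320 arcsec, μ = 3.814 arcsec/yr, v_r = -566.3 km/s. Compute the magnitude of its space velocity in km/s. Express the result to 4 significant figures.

634.4 km/s

d = 1/p = 1/0.06320″ = 15.823 pc.
v_t = 4.740 μ d = 4.740 × 3.814 × 15.823 = 286.05 km/s.
v = √(v_r² + v_t²) = √((-566.3)² + 286.05²) = √402520 = 634.44 km/s.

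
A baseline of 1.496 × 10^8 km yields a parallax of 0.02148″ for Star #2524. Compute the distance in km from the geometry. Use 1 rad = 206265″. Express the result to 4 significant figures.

1.437 × 10^15 km

θ = 0.02148″ = 0.02148/206265 = 1.0414 × 10^-7 rad.
d = B/θ = (1.496 × 10^8) / (1.0414 × 10^-7) = 1.4365 × 10^15 km.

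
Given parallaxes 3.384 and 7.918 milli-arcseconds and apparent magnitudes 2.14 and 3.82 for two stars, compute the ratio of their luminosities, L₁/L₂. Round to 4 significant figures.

L₁/L₂ = 25.73

d₁ = 1/p₁ = 1/0.003384″ = 295.51 pc; d₂ = 1/p₂ = 1/0.007918″ = 126.29 pc.
M₁ = m₁ − 5 log₁₀ d₁ + 5 = 2.14 − 12.3529 + 5 = -5.2129.
M₂ = 3.82 − 10.5068 + 5 = -1.6868.
L₁/L₂ = 10^(0.4(M₂ − M₁)) = 10^(0.4 × 3.5261) = 10^1.41044 = 25.73.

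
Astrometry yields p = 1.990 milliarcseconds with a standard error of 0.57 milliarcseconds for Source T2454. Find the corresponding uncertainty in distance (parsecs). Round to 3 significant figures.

144 pc

d = 1/p, so σ_d = σ_p / p².
σ_d = 0.000570 / (0.001990)² = 0.000570 / 0.0000039601 = 143.94 pc.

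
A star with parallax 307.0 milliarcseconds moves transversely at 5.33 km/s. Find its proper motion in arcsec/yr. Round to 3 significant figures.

0.345 arcsec/yr

d = 1/p = 1/0.3070″ = 3.2573 pc.
μ = v_t / (4.74 d) = 5.33 / (4.74 × 3.2573) = 5.33 / 15.44 = 0.34521 ″/yr.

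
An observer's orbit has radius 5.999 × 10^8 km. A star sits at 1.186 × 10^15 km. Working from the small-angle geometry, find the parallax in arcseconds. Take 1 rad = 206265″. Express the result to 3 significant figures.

0.104 arcsec

θ ≈ B/d = (5.999 × 10^8) / (1.186 × 10^15) = 5.0582 × 10^-7 rad.
In arcseconds: 5.0582 × 10^-7 × 206265 = 0.10433″.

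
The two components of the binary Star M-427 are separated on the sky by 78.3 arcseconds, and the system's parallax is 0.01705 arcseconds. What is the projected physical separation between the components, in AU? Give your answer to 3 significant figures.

d = 1/p = 1/0.01705″ = 58.651 pc.
At distance d (pc), an angle of θ arcsec spans θ·d AU: s = 78.3 × 58.651 = 4592.4 AU.

4590 AU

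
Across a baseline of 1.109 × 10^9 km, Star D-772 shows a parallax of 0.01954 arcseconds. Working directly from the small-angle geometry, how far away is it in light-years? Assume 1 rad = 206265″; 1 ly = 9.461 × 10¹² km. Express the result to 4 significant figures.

1237 ly

θ = 0.01954″ = 0.01954/206265 = 9.4733 × 10^-8 rad.
d = B/θ = (1.109 × 10^9) / (9.4733 × 10^-8) = 1.1707 × 10^16 km = (1.1707 × 10^16) / (9.461 × 10^12) ly = 1237.4 ly.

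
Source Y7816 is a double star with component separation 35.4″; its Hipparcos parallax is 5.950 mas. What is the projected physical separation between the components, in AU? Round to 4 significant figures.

d = 1/p = 1/0.005950″ = 168.07 pc.
At distance d (pc), an angle of θ arcsec spans θ·d AU: s = 35.4 × 168.07 = 5949.7 AU.

5950 AU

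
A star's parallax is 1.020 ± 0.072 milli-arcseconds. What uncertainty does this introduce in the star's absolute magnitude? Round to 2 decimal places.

σ_M = 0.15 mag

M = m − 5 log₁₀ d + 5 = m + 5 log₁₀ p + 5, so ∂M/∂p = 5/(p ln 10).
σ_M = (5/ln 10) · (σ_p/p) = 2.1715 × 0.072/1.020 = 2.1715 × 0.070588 = 0.15328.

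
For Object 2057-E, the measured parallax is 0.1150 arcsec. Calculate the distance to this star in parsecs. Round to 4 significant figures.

d = 1/p = 1/0.1150 = 8.6957 pc.

8.696 pc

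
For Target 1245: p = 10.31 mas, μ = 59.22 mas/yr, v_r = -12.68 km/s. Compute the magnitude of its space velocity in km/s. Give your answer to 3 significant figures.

30.0 km/s

d = 1/p = 1/0.01031″ = 96.993 pc.
μ = 59.22 mas/yr = 0.05922 ″/yr.
v_t = 4.740 μ d = 4.740 × 0.05922 × 96.993 = 27.226 km/s.
v = √(v_r² + v_t²) = √((-12.68)² + 27.226²) = √902.037 = 30.034 km/s.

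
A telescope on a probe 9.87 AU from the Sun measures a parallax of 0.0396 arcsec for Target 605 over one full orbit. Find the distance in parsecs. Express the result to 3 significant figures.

249 pc

With baseline B (in AU) and parallax p (in arcsec), d = B/p parsecs.
d = 9.87 / 0.0396 = 249.24 pc.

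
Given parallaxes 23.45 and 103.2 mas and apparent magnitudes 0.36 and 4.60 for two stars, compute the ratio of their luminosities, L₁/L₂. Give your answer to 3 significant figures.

d₁ = 1/p₁ = 1/0.02345″ = 42.644 pc; d₂ = 1/p₂ = 1/0.1032″ = 9.6899 pc.
M₁ = m₁ − 5 log₁₀ d₁ + 5 = 0.36 − 8.1493 + 5 = -2.7893.
M₂ = 4.60 − 4.9316 + 5 = 4.6684.
L₁/L₂ = 10^(0.4(M₂ − M₁)) = 10^(0.4 × 7.4577) = 10^2.98308 = 961.79.

L₁/L₂ = 962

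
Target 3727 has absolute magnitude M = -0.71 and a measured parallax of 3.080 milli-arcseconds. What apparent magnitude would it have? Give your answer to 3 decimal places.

d = 1/p = 1/0.003080″ = 324.68 pc.
m − M = 5 log₁₀ d − 5 = 5 log₁₀(324.68) − 5 = 12.5573 − 5 = 7.5573.
m = M + (m − M) = -0.71 + 7.5573 = 6.847.

m = 6.847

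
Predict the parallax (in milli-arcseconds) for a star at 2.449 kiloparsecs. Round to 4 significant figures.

d = 2.449 kpc = 2449 pc.
p = 1/d = 1/2449 = 0.00040833 arcsec.
= 0.00040833 × 1000 = 0.40833 mas.

0.4083 mas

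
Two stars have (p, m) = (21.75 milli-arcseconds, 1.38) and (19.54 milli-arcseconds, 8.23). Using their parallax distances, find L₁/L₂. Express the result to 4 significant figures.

L₁/L₂ = 443.5

d₁ = 1/p₁ = 1/0.02175″ = 45.977 pc; d₂ = 1/p₂ = 1/0.01954″ = 51.177 pc.
M₁ = m₁ − 5 log₁₀ d₁ + 5 = 1.38 − 8.3127 + 5 = -1.9327.
M₂ = 8.23 − 8.5454 + 5 = 4.6846.
L₁/L₂ = 10^(0.4(M₂ − M₁)) = 10^(0.4 × 6.6173) = 10^2.64692 = 443.53.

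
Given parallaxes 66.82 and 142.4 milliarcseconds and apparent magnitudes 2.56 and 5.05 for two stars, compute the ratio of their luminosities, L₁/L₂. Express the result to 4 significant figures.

d₁ = 1/p₁ = 1/0.06682″ = 14.966 pc; d₂ = 1/p₂ = 1/0.1424″ = 7.0225 pc.
M₁ = m₁ − 5 log₁₀ d₁ + 5 = 2.56 − 5.8755 + 5 = 1.6845.
M₂ = 5.05 − 4.2325 + 5 = 5.8175.
L₁/L₂ = 10^(0.4(M₂ − M₁)) = 10^(0.4 × 4.1330) = 10^1.65320 = 44.999.

L₁/L₂ = 45.00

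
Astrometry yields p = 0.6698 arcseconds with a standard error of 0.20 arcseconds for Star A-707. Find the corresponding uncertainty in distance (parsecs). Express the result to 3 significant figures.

0.446 pc

d = 1/p, so σ_d = σ_p / p².
σ_d = 0.200 / (0.6698)² = 0.200 / 0.44863 = 0.4458 pc.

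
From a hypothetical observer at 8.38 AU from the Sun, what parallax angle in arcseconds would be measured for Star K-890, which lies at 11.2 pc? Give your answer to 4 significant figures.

0.7482 arcsec

p (arcsec) = B (AU) / d (pc).
p = 8.38 / 11.2 = 0.74821 arcsec.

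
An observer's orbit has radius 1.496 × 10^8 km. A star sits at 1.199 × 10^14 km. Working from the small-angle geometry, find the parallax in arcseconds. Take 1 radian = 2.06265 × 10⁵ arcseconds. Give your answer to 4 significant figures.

0.2574 arcsec

θ ≈ B/d = (1.496 × 10^8) / (1.199 × 10^14) = 1.2477 × 10^-6 rad.
In arcseconds: 1.2477 × 10^-6 × 206265 = 0.25736″.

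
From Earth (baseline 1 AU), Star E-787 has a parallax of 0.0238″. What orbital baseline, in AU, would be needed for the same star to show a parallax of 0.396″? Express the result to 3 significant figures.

Parallax scales linearly with baseline: p ∝ B, so B = p_target / p_Earth × 1 AU.
B = 0.396 / 0.0238 = 16.639 AU.

16.6 AU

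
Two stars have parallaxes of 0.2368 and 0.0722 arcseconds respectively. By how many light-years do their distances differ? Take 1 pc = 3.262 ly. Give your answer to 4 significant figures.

31.40 ly

d_A = 1/0.2368″ = 4.223 pc; d_B = 1/0.07220″ = 13.85 pc.
|d_B − d_A| = |13.85 − 4.223| = 9.627 pc = 9.627 × 3.262 ly = 31.403 ly.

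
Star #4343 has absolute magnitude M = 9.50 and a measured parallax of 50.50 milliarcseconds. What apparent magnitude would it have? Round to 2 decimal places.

m = 10.98

d = 1/p = 1/0.05050″ = 19.802 pc.
m − M = 5 log₁₀ d − 5 = 5 log₁₀(19.802) − 5 = 6.4835 − 5 = 1.4835.
m = M + (m − M) = 9.50 + 1.4835 = 10.98.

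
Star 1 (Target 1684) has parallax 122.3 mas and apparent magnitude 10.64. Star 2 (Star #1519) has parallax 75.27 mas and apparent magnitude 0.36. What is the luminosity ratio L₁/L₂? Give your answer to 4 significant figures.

d₁ = 1/p₁ = 1/0.1223″ = 8.1766 pc; d₂ = 1/p₂ = 1/0.07527″ = 13.286 pc.
M₁ = m₁ − 5 log₁₀ d₁ + 5 = 10.64 − 4.5629 + 5 = 11.0771.
M₂ = 0.36 − 5.6170 + 5 = -0.2570.
L₁/L₂ = 10^(0.4(M₂ − M₁)) = 10^(0.4 × (-11.3341)) = 10^(-4.53364) = 0.000029266.

L₁/L₂ = 2.927 × 10^-5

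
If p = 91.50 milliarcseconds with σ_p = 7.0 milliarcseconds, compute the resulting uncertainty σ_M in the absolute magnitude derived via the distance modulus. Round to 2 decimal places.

σ_M = 0.17 mag

M = m − 5 log₁₀ d + 5 = m + 5 log₁₀ p + 5, so ∂M/∂p = 5/(p ln 10).
σ_M = (5/ln 10) · (σ_p/p) = 2.1715 × 7.0/91.50 = 2.1715 × 0.076503 = 0.16613.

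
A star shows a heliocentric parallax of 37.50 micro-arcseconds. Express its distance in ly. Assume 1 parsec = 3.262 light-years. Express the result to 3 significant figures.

p = 37.50 micro-arcseconds = 0.00003750 arcsec.
d = 1/p = 1/0.00003750 = 26667 pc.
In light-years: 26667 × 3.262 = 86988 ly.

87000 ly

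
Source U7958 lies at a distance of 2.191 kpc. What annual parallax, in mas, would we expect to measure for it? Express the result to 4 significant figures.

0.4564 mas

d = 2.191 kpc = 2191 pc.
p = 1/d = 1/2191 = 0.00045641 arcsec.
= 0.00045641 × 1000 = 0.45641 mas.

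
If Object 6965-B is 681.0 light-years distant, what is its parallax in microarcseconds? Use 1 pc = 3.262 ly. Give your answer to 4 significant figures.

4790 μas

d = 681.0 ly ÷ 3.262 = 208.77 pc.
p = 1/d = 1/208.77 = 0.00479 arcsec.
= 0.00479 × 10⁶ = 4790 μas.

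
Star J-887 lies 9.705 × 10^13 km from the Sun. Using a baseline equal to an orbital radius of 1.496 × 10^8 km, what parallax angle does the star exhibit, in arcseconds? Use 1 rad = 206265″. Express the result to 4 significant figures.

θ ≈ B/d = (1.496 × 10^8) / (9.705 × 10^13) = 1.5415 × 10^-6 rad.
In arcseconds: 1.5415 × 10^-6 × 206265 = 0.31796″.

0.3180 arcsec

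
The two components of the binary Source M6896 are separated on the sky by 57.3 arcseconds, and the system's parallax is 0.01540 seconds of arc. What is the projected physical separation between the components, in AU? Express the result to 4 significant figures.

d = 1/p = 1/0.01540″ = 64.935 pc.
At distance d (pc), an angle of θ arcsec spans θ·d AU: s = 57.3 × 64.935 = 3720.8 AU.

3721 AU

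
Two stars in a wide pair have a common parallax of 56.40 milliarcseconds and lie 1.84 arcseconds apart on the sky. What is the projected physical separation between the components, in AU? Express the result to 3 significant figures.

32.6 AU

d = 1/p = 1/0.05640″ = 17.73 pc.
At distance d (pc), an angle of θ arcsec spans θ·d AU: s = 1.84 × 17.73 = 32.623 AU.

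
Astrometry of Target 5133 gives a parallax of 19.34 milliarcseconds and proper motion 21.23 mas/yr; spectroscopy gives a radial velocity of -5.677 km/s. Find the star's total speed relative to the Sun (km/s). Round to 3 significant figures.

7.70 km/s

d = 1/p = 1/0.01934″ = 51.706 pc.
μ = 21.23 mas/yr = 0.02123 ″/yr.
v_t = 4.740 μ d = 4.740 × 0.02123 × 51.706 = 5.2032 km/s.
v = √(v_r² + v_t²) = √((-5.677)² + 5.2032²) = √59.3016 = 7.7008 km/s.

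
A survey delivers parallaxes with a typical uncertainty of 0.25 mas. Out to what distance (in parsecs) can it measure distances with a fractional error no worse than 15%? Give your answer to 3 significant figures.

600 pc

σ_d/d = σ_p/p, so the condition is σ_p/p ≤ 0.15, i.e. p ≥ σ_p/0.15.
p_min = 0.25/0.15 = 1.6667 mas = 0.0016667 arcsec.
d_max = 1/p_min = 1/0.0016667 = 599.99 pc.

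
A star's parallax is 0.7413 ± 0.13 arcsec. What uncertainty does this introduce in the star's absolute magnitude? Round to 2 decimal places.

σ_M = 0.38 mag

M = m − 5 log₁₀ d + 5 = m + 5 log₁₀ p + 5, so ∂M/∂p = 5/(p ln 10).
σ_M = (5/ln 10) · (σ_p/p) = 2.1715 × 0.13/0.7413 = 2.1715 × 0.17537 = 0.38082.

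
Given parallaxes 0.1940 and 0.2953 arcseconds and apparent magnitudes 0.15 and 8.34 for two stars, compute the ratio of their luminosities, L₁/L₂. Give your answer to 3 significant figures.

d₁ = 1/p₁ = 1/0.1940″ = 5.1546 pc; d₂ = 1/p₂ = 1/0.2953″ = 3.3864 pc.
M₁ = m₁ − 5 log₁₀ d₁ + 5 = 0.15 − 3.5610 + 5 = 1.5890.
M₂ = 8.34 − 2.6487 + 5 = 10.6913.
L₁/L₂ = 10^(0.4(M₂ − M₁)) = 10^(0.4 × 9.1023) = 10^3.64092 = 4374.4.

L₁/L₂ = 4370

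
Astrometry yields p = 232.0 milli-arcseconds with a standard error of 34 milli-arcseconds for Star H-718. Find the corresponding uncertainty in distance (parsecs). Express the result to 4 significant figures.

d = 1/p, so σ_d = σ_p / p².
σ_d = 0.0340 / (0.2320)² = 0.0340 / 0.053824 = 0.63169 pc.

0.6317 pc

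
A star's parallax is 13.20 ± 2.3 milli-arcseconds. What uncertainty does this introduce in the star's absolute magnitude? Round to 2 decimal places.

M = m − 5 log₁₀ d + 5 = m + 5 log₁₀ p + 5, so ∂M/∂p = 5/(p ln 10).
σ_M = (5/ln 10) · (σ_p/p) = 2.1715 × 2.3/13.20 = 2.1715 × 0.17424 = 0.37836.

σ_M = 0.38 mag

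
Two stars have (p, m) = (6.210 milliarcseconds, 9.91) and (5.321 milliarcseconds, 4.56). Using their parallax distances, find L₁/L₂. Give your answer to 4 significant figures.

d₁ = 1/p₁ = 1/0.006210″ = 161.03 pc; d₂ = 1/p₂ = 1/0.005321″ = 187.93 pc.
M₁ = m₁ − 5 log₁₀ d₁ + 5 = 9.91 − 11.0345 + 5 = 3.8755.
M₂ = 4.56 − 11.3700 + 5 = -1.8100.
L₁/L₂ = 10^(0.4(M₂ − M₁)) = 10^(0.4 × (-5.6855)) = 10^(-2.27420) = 0.0053186.

L₁/L₂ = 0.005319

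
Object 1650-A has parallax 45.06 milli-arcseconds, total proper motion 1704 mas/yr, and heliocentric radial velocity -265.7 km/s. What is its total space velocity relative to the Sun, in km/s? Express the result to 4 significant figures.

d = 1/p = 1/0.04506″ = 22.193 pc.
μ = 1704 mas/yr = 1.704 ″/yr.
v_t = 4.740 μ d = 4.740 × 1.704 × 22.193 = 179.25 km/s.
v = √(v_r² + v_t²) = √((-265.7)² + 179.25²) = √102727 = 320.51 km/s.

320.5 km/s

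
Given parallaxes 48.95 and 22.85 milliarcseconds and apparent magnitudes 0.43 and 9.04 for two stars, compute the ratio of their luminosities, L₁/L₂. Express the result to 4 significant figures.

L₁/L₂ = 605.7

d₁ = 1/p₁ = 1/0.04895″ = 20.429 pc; d₂ = 1/p₂ = 1/0.02285″ = 43.764 pc.
M₁ = m₁ − 5 log₁₀ d₁ + 5 = 0.43 − 6.5512 + 5 = -1.1212.
M₂ = 9.04 − 8.2056 + 5 = 5.8344.
L₁/L₂ = 10^(0.4(M₂ − M₁)) = 10^(0.4 × 6.9556) = 10^2.78224 = 605.68.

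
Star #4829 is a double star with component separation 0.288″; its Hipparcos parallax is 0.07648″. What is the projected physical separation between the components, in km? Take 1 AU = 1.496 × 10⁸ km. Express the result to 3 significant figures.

d = 1/p = 1/0.07648″ = 13.075 pc.
At distance d (pc), an angle of θ arcsec spans θ·d AU: s = 0.288 × 13.075 = 3.7656 AU.
= 3.7656 × 1.496 × 10⁸ km = 5.6333 × 10^8 km.

5.63 × 10^8 km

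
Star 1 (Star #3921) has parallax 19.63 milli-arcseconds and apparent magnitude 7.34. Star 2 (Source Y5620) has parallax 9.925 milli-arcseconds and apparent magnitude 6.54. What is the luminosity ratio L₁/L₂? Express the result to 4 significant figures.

L₁/L₂ = 0.1224

d₁ = 1/p₁ = 1/0.01963″ = 50.942 pc; d₂ = 1/p₂ = 1/0.009925″ = 100.76 pc.
M₁ = m₁ − 5 log₁₀ d₁ + 5 = 7.34 − 8.5354 + 5 = 3.8046.
M₂ = 6.54 − 10.0164 + 5 = 1.5236.
L₁/L₂ = 10^(0.4(M₂ − M₁)) = 10^(0.4 × (-2.2810)) = 10^(-0.91240) = 0.12235.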